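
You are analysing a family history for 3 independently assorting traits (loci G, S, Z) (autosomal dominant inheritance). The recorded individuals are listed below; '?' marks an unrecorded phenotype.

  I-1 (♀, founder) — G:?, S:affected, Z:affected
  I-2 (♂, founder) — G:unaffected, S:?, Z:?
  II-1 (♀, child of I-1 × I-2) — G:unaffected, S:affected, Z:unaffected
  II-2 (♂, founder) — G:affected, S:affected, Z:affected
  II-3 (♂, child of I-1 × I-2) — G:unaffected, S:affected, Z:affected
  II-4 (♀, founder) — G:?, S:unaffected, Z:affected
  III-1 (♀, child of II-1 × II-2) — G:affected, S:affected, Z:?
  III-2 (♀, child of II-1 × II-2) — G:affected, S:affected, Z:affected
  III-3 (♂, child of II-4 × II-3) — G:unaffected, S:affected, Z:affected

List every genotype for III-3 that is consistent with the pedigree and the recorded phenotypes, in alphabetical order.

III-3 ∈ {gg Ss ZZ, gg Ss Zz}

G/I-1 ? ·: gg|Gg
G/I-2 un ·: gg
G/II-1 un I-1×I-2: gg
G/II-2 aff ·: Gg|GG
G/II-3 un I-1×I-2: gg
G/II-4 ? ·: gg|Gg
G/III-1 aff II-1×II-2: Gg
G/III-2 aff II-1×II-2: Gg
G/III-3 un II-4×II-3: gg
⇒ G over [I-1,I-2,II-1,II-2,II-3,II-4,III-1,III-2,III-3]: 8 consistent
S/I-1 aff ·: Ss|SS
S/I-2 ? ·: ss|Ss|SS
S/II-1 aff I-1×I-2: Ss|SS
S/II-2 aff ·: Ss|SS
S/II-3 aff I-1×I-2: Ss|SS
S/II-4 un ·: ss
S/III-1 aff II-1×II-2: Ss|SS
S/III-2 aff II-1×II-2: Ss|SS
S/III-3 aff II-4×II-3: Ss
⇒ S over [I-1,I-2,II-1,II-2,II-3,II-4,III-1,III-2,III-3]: 99 consistent
Z/I-1 aff ·: Zz
Z/I-2 ? ·: zz|Zz
Z/II-1 un I-1×I-2: zz
Z/II-2 aff ·: Zz|ZZ
Z/II-3 aff I-1×I-2: Zz|ZZ
Z/II-4 aff ·: Zz|ZZ
Z/III-1 ? II-1×II-2: zz|Zz
Z/III-2 aff II-1×II-2: Zz
Z/III-3 aff II-4×II-3: Zz|ZZ
⇒ Z over [I-1,I-2,II-1,II-2,II-3,II-4,III-1,III-2,III-3]: 33 consistent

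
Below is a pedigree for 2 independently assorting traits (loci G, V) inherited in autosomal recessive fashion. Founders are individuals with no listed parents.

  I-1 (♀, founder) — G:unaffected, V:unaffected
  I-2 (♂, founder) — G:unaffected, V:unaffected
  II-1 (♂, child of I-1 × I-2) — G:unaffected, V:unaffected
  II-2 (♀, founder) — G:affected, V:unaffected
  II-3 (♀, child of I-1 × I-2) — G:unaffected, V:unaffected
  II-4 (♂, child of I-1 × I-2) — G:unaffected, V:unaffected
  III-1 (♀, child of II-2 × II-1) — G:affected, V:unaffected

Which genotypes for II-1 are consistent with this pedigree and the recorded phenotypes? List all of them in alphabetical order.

G/I-1 un ·: GG|Gg
G/I-2 un ·: GG|Gg
G/II-1 un I-1×I-2: Gg
G/II-2 aff ·: gg
G/II-3 un I-1×I-2: GG|Gg
G/II-4 un I-1×I-2: GG|Gg
G/III-1 aff II-2×II-1: gg
⇒ G over [I-1,I-2,II-1,II-2,II-3,II-4,III-1]: 12 consistent
V/I-1 un ·: VV|Vv
V/I-2 un ·: VV|Vv
V/II-1 un I-1×I-2: VV|Vv
V/II-2 un ·: VV|Vv
V/II-3 un I-1×I-2: VV|Vv
V/II-4 un I-1×I-2: VV|Vv
V/III-1 un II-2×II-1: VV|Vv
⇒ V over [I-1,I-2,II-1,II-2,II-3,II-4,III-1]: 87 consistent

II-1 ∈ {Gg VV, Gg Vv}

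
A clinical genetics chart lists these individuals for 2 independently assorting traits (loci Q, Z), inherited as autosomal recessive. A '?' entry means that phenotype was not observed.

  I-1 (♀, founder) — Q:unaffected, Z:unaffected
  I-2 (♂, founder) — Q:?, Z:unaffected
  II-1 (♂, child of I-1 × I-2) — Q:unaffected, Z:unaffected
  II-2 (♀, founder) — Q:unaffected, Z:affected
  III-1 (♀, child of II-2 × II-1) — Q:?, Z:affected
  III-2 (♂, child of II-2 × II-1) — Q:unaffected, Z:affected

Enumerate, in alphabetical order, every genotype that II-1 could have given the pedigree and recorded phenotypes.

Q/I-1 un ·: QQ|Qq
Q/I-2 ? ·: QQ|Qq|qq
Q/II-1 un I-1×I-2: QQ|Qq
Q/II-2 un ·: QQ|Qq
Q/III-1 ? II-2×II-1: QQ|Qq|qq
Q/III-2 un II-2×II-1: QQ|Qq
⇒ Q over [I-1,I-2,II-1,II-2,III-1,III-2]: 70 consistent
Z/I-1 un ·: ZZ|Zz
Z/I-2 un ·: ZZ|Zz
Z/II-1 un I-1×I-2: Zz
Z/II-2 aff ·: zz
Z/III-1 aff II-2×II-1: zz
Z/III-2 aff II-2×II-1: zz
⇒ Z over [I-1,I-2,II-1,II-2,III-1,III-2]: 3 consistent

II-1 ∈ {QQ Zz, Qq Zz}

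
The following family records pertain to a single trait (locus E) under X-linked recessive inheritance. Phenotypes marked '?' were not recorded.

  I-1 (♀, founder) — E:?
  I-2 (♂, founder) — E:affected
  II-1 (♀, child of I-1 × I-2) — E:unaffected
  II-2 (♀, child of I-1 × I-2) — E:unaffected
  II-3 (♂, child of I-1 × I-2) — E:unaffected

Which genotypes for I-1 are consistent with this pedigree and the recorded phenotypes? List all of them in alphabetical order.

E/I-1 ? ·: X^EX^E|X^EX^e
E/I-2 aff ·: X^eY
E/II-1 un I-1×I-2: X^EX^e
E/II-2 un I-1×I-2: X^EX^e
E/II-3 un I-1×I-2: X^EY
⇒ E over [I-1,I-2,II-1,II-2,II-3]: 2 consistent

I-1 ∈ {X^EX^E, X^EX^e}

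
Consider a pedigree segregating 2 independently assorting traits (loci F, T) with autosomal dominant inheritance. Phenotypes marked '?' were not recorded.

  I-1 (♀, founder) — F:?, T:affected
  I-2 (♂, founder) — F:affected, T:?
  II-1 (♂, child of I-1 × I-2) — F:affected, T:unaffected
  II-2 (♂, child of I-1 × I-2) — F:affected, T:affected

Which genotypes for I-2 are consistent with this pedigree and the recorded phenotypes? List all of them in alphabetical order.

F/I-1 ? ·: ff|Ff|FF
F/I-2 aff ·: Ff|FF
F/II-1 aff I-1×I-2: Ff|FF
F/II-2 aff I-1×I-2: Ff|FF
⇒ F over [I-1,I-2,II-1,II-2]: 15 consistent
T/I-1 aff ·: Tt
T/I-2 ? ·: tt|Tt
T/II-1 un I-1×I-2: tt
T/II-2 aff I-1×I-2: Tt|TT
⇒ T over [I-1,I-2,II-1,II-2]: 3 consistent

I-2 ∈ {FF Tt, FF tt, Ff Tt, Ff tt}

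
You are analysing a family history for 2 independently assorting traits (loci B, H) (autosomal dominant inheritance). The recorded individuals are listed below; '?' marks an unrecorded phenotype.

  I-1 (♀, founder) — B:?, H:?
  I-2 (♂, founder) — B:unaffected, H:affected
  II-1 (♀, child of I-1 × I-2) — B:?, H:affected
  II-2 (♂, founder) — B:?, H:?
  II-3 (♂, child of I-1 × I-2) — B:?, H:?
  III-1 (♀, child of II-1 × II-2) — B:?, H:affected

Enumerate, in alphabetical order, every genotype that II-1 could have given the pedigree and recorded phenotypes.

II-1 ∈ {Bb HH, Bb Hh, bb HH, bb Hh}

B/I-1 ? ·: bb|Bb|BB
B/I-2 un ·: bb
B/II-1 ? I-1×I-2: bb|Bb
B/II-2 ? ·: bb|Bb|BB
B/II-3 ? I-1×I-2: bb|Bb
B/III-1 ? II-1×II-2: bb|Bb|BB
⇒ B over [I-1,I-2,II-1,II-2,II-3,III-1]: 33 consistent
H/I-1 ? ·: hh|Hh|HH
H/I-2 aff ·: Hh|HH
H/II-1 aff I-1×I-2: Hh|HH
H/II-2 ? ·: hh|Hh|HH
H/II-3 ? I-1×I-2: hh|Hh|HH
H/III-1 aff II-1×II-2: Hh|HH
⇒ H over [I-1,I-2,II-1,II-2,II-3,III-1]: 82 consistent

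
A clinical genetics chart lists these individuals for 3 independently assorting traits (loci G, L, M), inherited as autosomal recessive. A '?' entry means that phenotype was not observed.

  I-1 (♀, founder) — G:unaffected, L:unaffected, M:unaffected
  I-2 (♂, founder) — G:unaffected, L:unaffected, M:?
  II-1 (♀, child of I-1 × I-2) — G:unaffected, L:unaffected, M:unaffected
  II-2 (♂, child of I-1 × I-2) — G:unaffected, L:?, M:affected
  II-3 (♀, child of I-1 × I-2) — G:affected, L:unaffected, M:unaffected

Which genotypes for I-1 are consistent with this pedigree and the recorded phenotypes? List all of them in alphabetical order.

G/I-1 un ·: Gg
G/I-2 un ·: Gg
G/II-1 un I-1×I-2: GG|Gg
G/II-2 un I-1×I-2: GG|Gg
G/II-3 aff I-1×I-2: gg
⇒ G over [I-1,I-2,II-1,II-2,II-3]: 4 consistent
L/I-1 un ·: LL|Ll
L/I-2 un ·: LL|Ll
L/II-1 un I-1×I-2: LL|Ll
L/II-2 ? I-1×I-2: LL|Ll|ll
L/II-3 un I-1×I-2: LL|Ll
⇒ L over [I-1,I-2,II-1,II-2,II-3]: 29 consistent
M/I-1 un ·: Mm
M/I-2 ? ·: Mm|mm
M/II-1 un I-1×I-2: MM|Mm
M/II-2 aff I-1×I-2: mm
M/II-3 un I-1×I-2: MM|Mm
⇒ M over [I-1,I-2,II-1,II-2,II-3]: 5 consistent

I-1 ∈ {Gg LL Mm, Gg Ll Mm}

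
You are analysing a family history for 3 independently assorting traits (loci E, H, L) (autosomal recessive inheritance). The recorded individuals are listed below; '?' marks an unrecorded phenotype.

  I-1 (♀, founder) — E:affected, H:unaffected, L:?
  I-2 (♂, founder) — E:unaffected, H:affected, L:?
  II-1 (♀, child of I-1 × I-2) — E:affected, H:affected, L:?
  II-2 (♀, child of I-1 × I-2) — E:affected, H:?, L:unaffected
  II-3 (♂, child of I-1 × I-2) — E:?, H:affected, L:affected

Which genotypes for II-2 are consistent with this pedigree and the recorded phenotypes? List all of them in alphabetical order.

II-2 ∈ {ee Hh LL, ee Hh Ll, ee hh LL, ee hh Ll}

E/I-1 aff ·: ee
E/I-2 un ·: Ee
E/II-1 aff I-1×I-2: ee
E/II-2 aff I-1×I-2: ee
E/II-3 ? I-1×I-2: Ee|ee
⇒ E over [I-1,I-2,II-1,II-2,II-3]: 2 consistent
H/I-1 un ·: Hh
H/I-2 aff ·: hh
H/II-1 aff I-1×I-2: hh
H/II-2 ? I-1×I-2: Hh|hh
H/II-3 aff I-1×I-2: hh
⇒ H over [I-1,I-2,II-1,II-2,II-3]: 2 consistent
L/I-1 ? ·: Ll|ll
L/I-2 ? ·: Ll|ll
L/II-1 ? I-1×I-2: LL|Ll|ll
L/II-2 un I-1×I-2: LL|Ll
L/II-3 aff I-1×I-2: ll
⇒ L over [I-1,I-2,II-1,II-2,II-3]: 10 consistent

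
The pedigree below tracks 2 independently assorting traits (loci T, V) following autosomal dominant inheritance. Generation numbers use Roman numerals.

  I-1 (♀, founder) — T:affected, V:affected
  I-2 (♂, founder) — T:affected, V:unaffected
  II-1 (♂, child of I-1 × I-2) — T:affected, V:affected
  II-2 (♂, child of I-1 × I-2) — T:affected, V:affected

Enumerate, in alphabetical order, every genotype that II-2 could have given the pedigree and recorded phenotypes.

II-2 ∈ {TT Vv, Tt Vv}

T/I-1 aff ·: Tt|TT
T/I-2 aff ·: Tt|TT
T/II-1 aff I-1×I-2: Tt|TT
T/II-2 aff I-1×I-2: Tt|TT
⇒ T over [I-1,I-2,II-1,II-2]: 13 consistent
V/I-1 aff ·: Vv|VV
V/I-2 un ·: vv
V/II-1 aff I-1×I-2: Vv
V/II-2 aff I-1×I-2: Vv
⇒ V over [I-1,I-2,II-1,II-2]: 2 consistent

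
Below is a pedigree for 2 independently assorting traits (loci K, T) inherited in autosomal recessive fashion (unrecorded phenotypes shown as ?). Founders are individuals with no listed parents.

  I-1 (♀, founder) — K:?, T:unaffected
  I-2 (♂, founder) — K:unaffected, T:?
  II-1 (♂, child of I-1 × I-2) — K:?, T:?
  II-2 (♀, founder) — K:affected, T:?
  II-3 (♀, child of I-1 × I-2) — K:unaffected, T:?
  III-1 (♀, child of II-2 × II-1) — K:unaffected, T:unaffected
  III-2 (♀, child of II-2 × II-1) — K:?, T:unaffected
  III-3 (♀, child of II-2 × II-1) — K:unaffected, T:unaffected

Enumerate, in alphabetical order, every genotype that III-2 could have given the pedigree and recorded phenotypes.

K/I-1 ? ·: KK|Kk|kk
K/I-2 un ·: KK|Kk
K/II-1 ? I-1×I-2: KK|Kk
K/II-2 aff ·: kk
K/II-3 un I-1×I-2: KK|Kk
K/III-1 un II-2×II-1: Kk
K/III-2 ? II-2×II-1: Kk|kk
K/III-3 un II-2×II-1: Kk
⇒ K over [I-1,I-2,II-1,II-2,II-3,III-1,III-2,III-3]: 23 consistent
T/I-1 un ·: TT|Tt
T/I-2 ? ·: TT|Tt|tt
T/II-1 ? I-1×I-2: TT|Tt|tt
T/II-2 ? ·: TT|Tt|tt
T/II-3 ? I-1×I-2: TT|Tt|tt
T/III-1 un II-2×II-1: TT|Tt
T/III-2 un II-2×II-1: TT|Tt
T/III-3 un II-2×II-1: TT|Tt
⇒ T over [I-1,I-2,II-1,II-2,II-3,III-1,III-2,III-3]: 260 consistent

III-2 ∈ {Kk TT, Kk Tt, kk TT, kk Tt}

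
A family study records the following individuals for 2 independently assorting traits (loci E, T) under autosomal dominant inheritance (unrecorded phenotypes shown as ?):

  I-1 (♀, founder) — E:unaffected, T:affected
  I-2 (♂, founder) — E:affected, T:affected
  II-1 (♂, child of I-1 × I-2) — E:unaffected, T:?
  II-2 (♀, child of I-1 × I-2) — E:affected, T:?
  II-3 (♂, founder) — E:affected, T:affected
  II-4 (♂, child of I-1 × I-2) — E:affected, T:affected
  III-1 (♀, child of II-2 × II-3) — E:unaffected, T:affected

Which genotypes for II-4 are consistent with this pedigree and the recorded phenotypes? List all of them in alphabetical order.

E/I-1 un ·: ee
E/I-2 aff ·: Ee
E/II-1 un I-1×I-2: ee
E/II-2 aff I-1×I-2: Ee
E/II-3 aff ·: Ee
E/II-4 aff I-1×I-2: Ee
E/III-1 un II-2×II-3: ee
⇒ E over [I-1,I-2,II-1,II-2,II-3,II-4,III-1]: 1 consistent
T/I-1 aff ·: Tt|TT
T/I-2 aff ·: Tt|TT
T/II-1 ? I-1×I-2: tt|Tt|TT
T/II-2 ? I-1×I-2: tt|Tt|TT
T/II-3 aff ·: Tt|TT
T/II-4 aff I-1×I-2: Tt|TT
T/III-1 aff II-2×II-3: Tt|TT
⇒ T over [I-1,I-2,II-1,II-2,II-3,II-4,III-1]: 113 consistent

II-4 ∈ {Ee TT, Ee Tt}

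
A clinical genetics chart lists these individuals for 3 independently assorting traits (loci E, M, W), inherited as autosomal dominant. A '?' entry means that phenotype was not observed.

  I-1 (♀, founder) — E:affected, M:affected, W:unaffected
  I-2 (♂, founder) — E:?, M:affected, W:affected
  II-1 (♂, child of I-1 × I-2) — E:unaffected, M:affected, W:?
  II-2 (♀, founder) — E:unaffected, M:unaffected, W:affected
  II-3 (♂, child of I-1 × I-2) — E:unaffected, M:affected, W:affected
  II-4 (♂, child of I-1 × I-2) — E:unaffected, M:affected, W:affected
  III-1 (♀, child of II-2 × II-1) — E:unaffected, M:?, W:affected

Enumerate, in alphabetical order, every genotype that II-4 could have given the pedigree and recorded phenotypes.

II-4 ∈ {ee MM Ww, ee Mm Ww}

E/I-1 aff ·: Ee
E/I-2 ? ·: ee|Ee
E/II-1 un I-1×I-2: ee
E/II-2 un ·: ee
E/II-3 un I-1×I-2: ee
E/II-4 un I-1×I-2: ee
E/III-1 un II-2×II-1: ee
⇒ E over [I-1,I-2,II-1,II-2,II-3,II-4,III-1]: 2 consistent
M/I-1 aff ·: Mm|MM
M/I-2 aff ·: Mm|MM
M/II-1 aff I-1×I-2: Mm|MM
M/II-2 un ·: mm
M/II-3 aff I-1×I-2: Mm|MM
M/II-4 aff I-1×I-2: Mm|MM
M/III-1 ? II-2×II-1: mm|Mm
⇒ M over [I-1,I-2,II-1,II-2,II-3,II-4,III-1]: 37 consistent
W/I-1 un ·: ww
W/I-2 aff ·: Ww|WW
W/II-1 ? I-1×I-2: ww|Ww
W/II-2 aff ·: Ww|WW
W/II-3 aff I-1×I-2: Ww
W/II-4 aff I-1×I-2: Ww
W/III-1 aff II-2×II-1: Ww|WW
⇒ W over [I-1,I-2,II-1,II-2,II-3,II-4,III-1]: 10 consistent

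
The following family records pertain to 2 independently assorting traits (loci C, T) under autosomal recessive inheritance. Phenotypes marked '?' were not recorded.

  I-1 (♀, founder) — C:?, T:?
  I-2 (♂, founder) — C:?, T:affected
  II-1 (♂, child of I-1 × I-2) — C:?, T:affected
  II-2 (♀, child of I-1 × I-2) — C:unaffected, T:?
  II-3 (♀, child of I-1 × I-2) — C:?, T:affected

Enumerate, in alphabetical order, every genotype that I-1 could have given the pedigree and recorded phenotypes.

I-1 ∈ {CC Tt, CC tt, Cc Tt, Cc tt, cc Tt, cc tt}

C/I-1 ? ·: CC|Cc|cc
C/I-2 ? ·: CC|Cc|cc
C/II-1 ? I-1×I-2: CC|Cc|cc
C/II-2 un I-1×I-2: CC|Cc
C/II-3 ? I-1×I-2: CC|Cc|cc
⇒ C over [I-1,I-2,II-1,II-2,II-3]: 45 consistent
T/I-1 ? ·: Tt|tt
T/I-2 aff ·: tt
T/II-1 aff I-1×I-2: tt
T/II-2 ? I-1×I-2: Tt|tt
T/II-3 aff I-1×I-2: tt
⇒ T over [I-1,I-2,II-1,II-2,II-3]: 3 consistent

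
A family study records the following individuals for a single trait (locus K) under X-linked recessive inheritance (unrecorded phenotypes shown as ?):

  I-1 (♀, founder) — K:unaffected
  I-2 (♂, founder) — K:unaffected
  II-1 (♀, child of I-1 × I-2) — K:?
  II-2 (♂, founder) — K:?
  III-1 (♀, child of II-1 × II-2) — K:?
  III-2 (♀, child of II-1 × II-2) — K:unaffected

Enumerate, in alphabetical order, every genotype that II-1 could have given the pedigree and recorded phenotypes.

II-1 ∈ {X^KX^K, X^KX^k}

K/I-1 un ·: X^KX^K|X^KX^k
K/I-2 un ·: X^KY
K/II-1 ? I-1×I-2: X^KX^K|X^KX^k
K/II-2 ? ·: X^KY|X^kY
K/III-1 ? II-1×II-2: X^KX^K|X^KX^k|X^kX^k
K/III-2 un II-1×II-2: X^KX^K|X^KX^k
⇒ K over [I-1,I-2,II-1,II-2,III-1,III-2]: 10 consistent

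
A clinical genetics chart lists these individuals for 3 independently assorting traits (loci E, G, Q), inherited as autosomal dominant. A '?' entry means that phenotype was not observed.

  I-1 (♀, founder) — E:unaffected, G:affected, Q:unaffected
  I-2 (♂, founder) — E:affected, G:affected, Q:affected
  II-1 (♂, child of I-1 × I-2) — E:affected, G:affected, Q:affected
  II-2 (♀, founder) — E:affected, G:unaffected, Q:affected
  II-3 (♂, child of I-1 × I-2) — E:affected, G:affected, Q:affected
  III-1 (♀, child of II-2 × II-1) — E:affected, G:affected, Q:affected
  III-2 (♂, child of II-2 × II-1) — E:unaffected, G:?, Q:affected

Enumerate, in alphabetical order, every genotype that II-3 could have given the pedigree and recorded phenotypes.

E/I-1 un ·: ee
E/I-2 aff ·: Ee|EE
E/II-1 aff I-1×I-2: Ee
E/II-2 aff ·: Ee
E/II-3 aff I-1×I-2: Ee
E/III-1 aff II-2×II-1: Ee|EE
E/III-2 un II-2×II-1: ee
⇒ E over [I-1,I-2,II-1,II-2,II-3,III-1,III-2]: 4 consistent
G/I-1 aff ·: Gg|GG
G/I-2 aff ·: Gg|GG
G/II-1 aff I-1×I-2: Gg|GG
G/II-2 un ·: gg
G/II-3 aff I-1×I-2: Gg|GG
G/III-1 aff II-2×II-1: Gg
G/III-2 ? II-2×II-1: gg|Gg
⇒ G over [I-1,I-2,II-1,II-2,II-3,III-1,III-2]: 19 consistent
Q/I-1 un ·: qq
Q/I-2 aff ·: Qq|QQ
Q/II-1 aff I-1×I-2: Qq
Q/II-2 aff ·: Qq|QQ
Q/II-3 aff I-1×I-2: Qq
Q/III-1 aff II-2×II-1: Qq|QQ
Q/III-2 aff II-2×II-1: Qq|QQ
⇒ Q over [I-1,I-2,II-1,II-2,II-3,III-1,III-2]: 16 consistent

II-3 ∈ {Ee GG Qq, Ee Gg Qq}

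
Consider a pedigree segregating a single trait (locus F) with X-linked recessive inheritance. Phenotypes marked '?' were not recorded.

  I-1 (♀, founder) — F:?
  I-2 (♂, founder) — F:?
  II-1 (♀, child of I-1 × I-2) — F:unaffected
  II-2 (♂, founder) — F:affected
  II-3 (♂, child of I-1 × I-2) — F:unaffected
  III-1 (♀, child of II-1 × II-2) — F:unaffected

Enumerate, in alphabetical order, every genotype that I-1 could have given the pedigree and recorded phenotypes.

F/I-1 ? ·: X^FX^F|X^FX^f
F/I-2 ? ·: X^FY|X^fY
F/II-1 un I-1×I-2: X^FX^F|X^FX^f
F/II-2 aff ·: X^fY
F/II-3 un I-1×I-2: X^FY
F/III-1 un II-1×II-2: X^FX^f
⇒ F over [I-1,I-2,II-1,II-2,II-3,III-1]: 5 consistent

I-1 ∈ {X^FX^F, X^FX^f}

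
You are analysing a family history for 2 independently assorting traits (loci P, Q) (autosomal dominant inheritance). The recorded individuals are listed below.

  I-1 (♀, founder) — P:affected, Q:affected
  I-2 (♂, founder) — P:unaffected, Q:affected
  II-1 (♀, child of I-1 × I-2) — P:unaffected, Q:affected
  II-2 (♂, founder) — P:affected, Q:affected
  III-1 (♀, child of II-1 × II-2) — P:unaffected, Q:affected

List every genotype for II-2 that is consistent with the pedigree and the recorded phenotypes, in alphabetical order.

II-2 ∈ {Pp QQ, Pp Qq}

P/I-1 aff ·: Pp
P/I-2 un ·: pp
P/II-1 un I-1×I-2: pp
P/II-2 aff ·: Pp
P/III-1 un II-1×II-2: pp
⇒ P over [I-1,I-2,II-1,II-2,III-1]: 1 consistent
Q/I-1 aff ·: Qq|QQ
Q/I-2 aff ·: Qq|QQ
Q/II-1 aff I-1×I-2: Qq|QQ
Q/II-2 aff ·: Qq|QQ
Q/III-1 aff II-1×II-2: Qq|QQ
⇒ Q over [I-1,I-2,II-1,II-2,III-1]: 24 consistent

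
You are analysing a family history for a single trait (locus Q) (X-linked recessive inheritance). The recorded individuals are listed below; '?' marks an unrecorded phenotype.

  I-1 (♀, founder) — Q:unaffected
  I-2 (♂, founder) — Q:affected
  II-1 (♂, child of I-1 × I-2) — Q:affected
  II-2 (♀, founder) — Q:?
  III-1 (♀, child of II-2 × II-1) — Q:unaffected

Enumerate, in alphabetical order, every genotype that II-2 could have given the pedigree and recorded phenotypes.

Q/I-1 un ·: X^QX^q
Q/I-2 aff ·: X^qY
Q/II-1 aff I-1×I-2: X^qY
Q/II-2 ? ·: X^QX^Q|X^QX^q
Q/III-1 un II-2×II-1: X^QX^q
⇒ Q over [I-1,I-2,II-1,II-2,III-1]: 2 consistent

II-2 ∈ {X^QX^Q, X^QX^q}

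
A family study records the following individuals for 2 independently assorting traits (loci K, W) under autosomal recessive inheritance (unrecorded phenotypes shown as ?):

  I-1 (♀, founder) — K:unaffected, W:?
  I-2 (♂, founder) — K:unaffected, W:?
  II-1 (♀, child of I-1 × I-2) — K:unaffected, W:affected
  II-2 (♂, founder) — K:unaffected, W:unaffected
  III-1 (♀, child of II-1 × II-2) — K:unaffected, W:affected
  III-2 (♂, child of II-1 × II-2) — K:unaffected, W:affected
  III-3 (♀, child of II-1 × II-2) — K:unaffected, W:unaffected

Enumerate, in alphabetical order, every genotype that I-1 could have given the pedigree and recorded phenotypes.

K/I-1 un ·: KK|Kk
K/I-2 un ·: KK|Kk
K/II-1 un I-1×I-2: KK|Kk
K/II-2 un ·: KK|Kk
K/III-1 un II-1×II-2: KK|Kk
K/III-2 un II-1×II-2: KK|Kk
K/III-3 un II-1×II-2: KK|Kk
⇒ K over [I-1,I-2,II-1,II-2,III-1,III-2,III-3]: 84 consistent
W/I-1 ? ·: Ww|ww
W/I-2 ? ·: Ww|ww
W/II-1 aff I-1×I-2: ww
W/II-2 un ·: Ww
W/III-1 aff II-1×II-2: ww
W/III-2 aff II-1×II-2: ww
W/III-3 un II-1×II-2: Ww
⇒ W over [I-1,I-2,II-1,II-2,III-1,III-2,III-3]: 4 consistent

I-1 ∈ {KK Ww, KK ww, Kk Ww, Kk ww}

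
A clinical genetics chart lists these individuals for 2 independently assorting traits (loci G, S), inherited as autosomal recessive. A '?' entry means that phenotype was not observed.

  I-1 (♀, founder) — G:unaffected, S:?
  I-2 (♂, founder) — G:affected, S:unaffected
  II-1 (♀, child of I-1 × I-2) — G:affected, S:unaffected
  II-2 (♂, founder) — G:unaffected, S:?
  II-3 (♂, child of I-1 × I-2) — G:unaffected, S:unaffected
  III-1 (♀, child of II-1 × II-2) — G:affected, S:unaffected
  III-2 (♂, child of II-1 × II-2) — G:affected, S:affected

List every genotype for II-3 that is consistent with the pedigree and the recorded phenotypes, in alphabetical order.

G/I-1 un ·: Gg
G/I-2 aff ·: gg
G/II-1 aff I-1×I-2: gg
G/II-2 un ·: Gg
G/II-3 un I-1×I-2: Gg
G/III-1 aff II-1×II-2: gg
G/III-2 aff II-1×II-2: gg
⇒ G over [I-1,I-2,II-1,II-2,II-3,III-1,III-2]: 1 consistent
S/I-1 ? ·: SS|Ss|ss
S/I-2 un ·: SS|Ss
S/II-1 un I-1×I-2: Ss
S/II-2 ? ·: Ss|ss
S/II-3 un I-1×I-2: SS|Ss
S/III-1 un II-1×II-2: SS|Ss
S/III-2 aff II-1×II-2: ss
⇒ S over [I-1,I-2,II-1,II-2,II-3,III-1,III-2]: 24 consistent

II-3 ∈ {Gg SS, Gg Ss}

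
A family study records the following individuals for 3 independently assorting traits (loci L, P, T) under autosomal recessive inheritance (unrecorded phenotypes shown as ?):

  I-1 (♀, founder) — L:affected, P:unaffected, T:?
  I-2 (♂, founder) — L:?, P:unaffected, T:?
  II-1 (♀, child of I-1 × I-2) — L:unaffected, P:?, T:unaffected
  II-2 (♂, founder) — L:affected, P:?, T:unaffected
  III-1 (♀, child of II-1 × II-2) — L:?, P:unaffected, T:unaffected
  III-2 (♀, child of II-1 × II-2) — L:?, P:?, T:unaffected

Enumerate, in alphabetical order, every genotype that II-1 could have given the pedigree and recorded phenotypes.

L/I-1 aff ·: ll
L/I-2 ? ·: LL|Ll
L/II-1 un I-1×I-2: Ll
L/II-2 aff ·: ll
L/III-1 ? II-1×II-2: Ll|ll
L/III-2 ? II-1×II-2: Ll|ll
⇒ L over [I-1,I-2,II-1,II-2,III-1,III-2]: 8 consistent
P/I-1 un ·: PP|Pp
P/I-2 un ·: PP|Pp
P/II-1 ? I-1×I-2: PP|Pp|pp
P/II-2 ? ·: PP|Pp|pp
P/III-1 un II-1×II-2: PP|Pp
P/III-2 ? II-1×II-2: PP|Pp|pp
⇒ P over [I-1,I-2,II-1,II-2,III-1,III-2]: 63 consistent
T/I-1 ? ·: TT|Tt|tt
T/I-2 ? ·: TT|Tt|tt
T/II-1 un I-1×I-2: TT|Tt
T/II-2 un ·: TT|Tt
T/III-1 un II-1×II-2: TT|Tt
T/III-2 un II-1×II-2: TT|Tt
⇒ T over [I-1,I-2,II-1,II-2,III-1,III-2]: 76 consistent

II-1 ∈ {Ll PP TT, Ll PP Tt, Ll Pp TT, Ll Pp Tt, Ll pp TT, Ll pp Tt}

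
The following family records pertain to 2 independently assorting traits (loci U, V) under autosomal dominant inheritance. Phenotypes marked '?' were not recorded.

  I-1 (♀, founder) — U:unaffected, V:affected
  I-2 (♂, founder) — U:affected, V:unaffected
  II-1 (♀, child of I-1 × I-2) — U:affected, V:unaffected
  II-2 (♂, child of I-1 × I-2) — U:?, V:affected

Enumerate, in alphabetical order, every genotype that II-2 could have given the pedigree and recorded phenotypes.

U/I-1 un ·: uu
U/I-2 aff ·: Uu|UU
U/II-1 aff I-1×I-2: Uu
U/II-2 ? I-1×I-2: uu|Uu
⇒ U over [I-1,I-2,II-1,II-2]: 3 consistent
V/I-1 aff ·: Vv
V/I-2 un ·: vv
V/II-1 un I-1×I-2: vv
V/II-2 aff I-1×I-2: Vv
⇒ V over [I-1,I-2,II-1,II-2]: 1 consistent

II-2 ∈ {Uu Vv, uu Vv}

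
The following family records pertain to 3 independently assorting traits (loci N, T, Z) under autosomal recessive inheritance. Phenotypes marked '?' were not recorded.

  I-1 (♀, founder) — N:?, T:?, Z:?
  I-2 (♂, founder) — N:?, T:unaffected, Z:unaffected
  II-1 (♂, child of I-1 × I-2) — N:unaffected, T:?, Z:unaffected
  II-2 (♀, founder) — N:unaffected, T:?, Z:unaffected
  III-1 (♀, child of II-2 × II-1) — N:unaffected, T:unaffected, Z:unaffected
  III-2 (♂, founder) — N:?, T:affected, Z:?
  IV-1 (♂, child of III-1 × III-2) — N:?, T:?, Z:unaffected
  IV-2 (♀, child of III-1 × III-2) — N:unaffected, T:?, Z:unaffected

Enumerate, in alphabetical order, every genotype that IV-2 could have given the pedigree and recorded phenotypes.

N/I-1 ? ·: NN|Nn|nn
N/I-2 ? ·: NN|Nn|nn
N/II-1 un I-1×I-2: NN|Nn
N/II-2 un ·: NN|Nn
N/III-1 un II-2×II-1: NN|Nn
N/III-2 ? ·: NN|Nn|nn
N/IV-1 ? III-1×III-2: NN|Nn|nn
N/IV-2 un III-1×III-2: NN|Nn
⇒ N over [I-1,I-2,II-1,II-2,III-1,III-2,IV-1,IV-2]: 348 consistent
T/I-1 ? ·: TT|Tt|tt
T/I-2 un ·: TT|Tt
T/II-1 ? I-1×I-2: TT|Tt|tt
T/II-2 ? ·: TT|Tt|tt
T/III-1 un II-2×II-1: TT|Tt
T/III-2 aff ·: tt
T/IV-1 ? III-1×III-2: Tt|tt
T/IV-2 ? III-1×III-2: Tt|tt
⇒ T over [I-1,I-2,II-1,II-2,III-1,III-2,IV-1,IV-2]: 126 consistent
Z/I-1 ? ·: ZZ|Zz|zz
Z/I-2 un ·: ZZ|Zz
Z/II-1 un I-1×I-2: ZZ|Zz
Z/II-2 un ·: ZZ|Zz
Z/III-1 un II-2×II-1: ZZ|Zz
Z/III-2 ? ·: ZZ|Zz|zz
Z/IV-1 un III-1×III-2: ZZ|Zz
Z/IV-2 un III-1×III-2: ZZ|Zz
⇒ Z over [I-1,I-2,II-1,II-2,III-1,III-2,IV-1,IV-2]: 234 consistent

IV-2 ∈ {NN Tt ZZ, NN Tt Zz, NN tt ZZ, NN tt Zz, Nn Tt ZZ, Nn Tt Zz, Nn tt ZZ, Nn tt Zz}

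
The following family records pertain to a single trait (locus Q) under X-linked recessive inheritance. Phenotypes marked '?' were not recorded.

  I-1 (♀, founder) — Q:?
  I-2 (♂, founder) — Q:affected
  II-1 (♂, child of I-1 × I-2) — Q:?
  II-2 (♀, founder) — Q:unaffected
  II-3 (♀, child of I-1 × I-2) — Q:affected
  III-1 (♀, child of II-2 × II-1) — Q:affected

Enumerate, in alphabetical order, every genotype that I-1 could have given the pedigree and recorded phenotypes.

I-1 ∈ {X^QX^q, X^qX^q}

Q/I-1 ? ·: X^QX^q|X^qX^q
Q/I-2 aff ·: X^qY
Q/II-1 ? I-1×I-2: X^qY
Q/II-2 un ·: X^QX^q
Q/II-3 aff I-1×I-2: X^qX^q
Q/III-1 aff II-2×II-1: X^qX^q
⇒ Q over [I-1,I-2,II-1,II-2,II-3,III-1]: 2 consistent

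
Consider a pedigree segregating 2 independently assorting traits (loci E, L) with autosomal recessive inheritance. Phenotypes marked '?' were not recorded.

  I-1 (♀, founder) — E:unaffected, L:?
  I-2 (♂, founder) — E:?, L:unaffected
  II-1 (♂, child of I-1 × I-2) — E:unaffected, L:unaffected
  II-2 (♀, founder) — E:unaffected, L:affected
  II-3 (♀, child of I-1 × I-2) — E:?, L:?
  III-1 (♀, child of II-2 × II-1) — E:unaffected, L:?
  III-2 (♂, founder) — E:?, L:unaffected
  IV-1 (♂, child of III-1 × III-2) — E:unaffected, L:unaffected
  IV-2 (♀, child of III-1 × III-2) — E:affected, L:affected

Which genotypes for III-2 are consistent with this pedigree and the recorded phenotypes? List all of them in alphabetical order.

III-2 ∈ {Ee Ll, ee Ll}

E/I-1 un ·: EE|Ee
E/I-2 ? ·: EE|Ee|ee
E/II-1 un I-1×I-2: EE|Ee
E/II-2 un ·: EE|Ee
E/II-3 ? I-1×I-2: EE|Ee|ee
E/III-1 un II-2×II-1: Ee
E/III-2 ? ·: Ee|ee
E/IV-1 un III-1×III-2: EE|Ee
E/IV-2 aff III-1×III-2: ee
⇒ E over [I-1,I-2,II-1,II-2,II-3,III-1,III-2,IV-1,IV-2]: 84 consistent
L/I-1 ? ·: LL|Ll|ll
L/I-2 un ·: LL|Ll
L/II-1 un I-1×I-2: LL|Ll
L/II-2 aff ·: ll
L/II-3 ? I-1×I-2: LL|Ll|ll
L/III-1 ? II-2×II-1: Ll|ll
L/III-2 un ·: Ll
L/IV-1 un III-1×III-2: LL|Ll
L/IV-2 aff III-1×III-2: ll
⇒ L over [I-1,I-2,II-1,II-2,II-3,III-1,III-2,IV-1,IV-2]: 46 consistent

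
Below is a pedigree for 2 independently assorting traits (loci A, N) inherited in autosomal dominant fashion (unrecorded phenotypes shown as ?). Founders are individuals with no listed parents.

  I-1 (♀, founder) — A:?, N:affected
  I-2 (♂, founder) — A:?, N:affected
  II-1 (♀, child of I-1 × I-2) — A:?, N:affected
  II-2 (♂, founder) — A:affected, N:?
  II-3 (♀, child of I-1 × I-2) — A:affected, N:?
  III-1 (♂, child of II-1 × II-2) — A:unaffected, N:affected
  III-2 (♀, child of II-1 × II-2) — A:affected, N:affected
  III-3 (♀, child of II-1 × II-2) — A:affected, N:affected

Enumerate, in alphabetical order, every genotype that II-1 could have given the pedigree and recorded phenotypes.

II-1 ∈ {Aa NN, Aa Nn, aa NN, aa Nn}

A/I-1 ? ·: aa|Aa|AA
A/I-2 ? ·: aa|Aa|AA
A/II-1 ? I-1×I-2: aa|Aa
A/II-2 aff ·: Aa
A/II-3 aff I-1×I-2: Aa|AA
A/III-1 un II-1×II-2: aa
A/III-2 aff II-1×II-2: Aa|AA
A/III-3 aff II-1×II-2: Aa|AA
⇒ A over [I-1,I-2,II-1,II-2,II-3,III-1,III-2,III-3]: 44 consistent
N/I-1 aff ·: Nn|NN
N/I-2 aff ·: Nn|NN
N/II-1 aff I-1×I-2: Nn|NN
N/II-2 ? ·: nn|Nn|NN
N/II-3 ? I-1×I-2: nn|Nn|NN
N/III-1 aff II-1×II-2: Nn|NN
N/III-2 aff II-1×II-2: Nn|NN
N/III-3 aff II-1×II-2: Nn|NN
⇒ N over [I-1,I-2,II-1,II-2,II-3,III-1,III-2,III-3]: 199 consistent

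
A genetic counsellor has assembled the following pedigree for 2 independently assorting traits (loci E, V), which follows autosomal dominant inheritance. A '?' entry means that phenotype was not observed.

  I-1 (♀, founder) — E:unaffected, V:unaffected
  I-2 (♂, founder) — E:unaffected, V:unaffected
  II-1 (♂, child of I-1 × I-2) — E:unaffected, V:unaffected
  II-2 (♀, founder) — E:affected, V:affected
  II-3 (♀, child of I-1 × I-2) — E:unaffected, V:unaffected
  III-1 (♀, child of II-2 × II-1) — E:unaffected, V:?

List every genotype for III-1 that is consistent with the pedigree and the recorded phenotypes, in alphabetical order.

E/I-1 un ·: ee
E/I-2 un ·: ee
E/II-1 un I-1×I-2: ee
E/II-2 aff ·: Ee
E/II-3 un I-1×I-2: ee
E/III-1 un II-2×II-1: ee
⇒ E over [I-1,I-2,II-1,II-2,II-3,III-1]: 1 consistent
V/I-1 un ·: vv
V/I-2 un ·: vv
V/II-1 un I-1×I-2: vv
V/II-2 aff ·: Vv|VV
V/II-3 un I-1×I-2: vv
V/III-1 ? II-2×II-1: vv|Vv
⇒ V over [I-1,I-2,II-1,II-2,II-3,III-1]: 3 consistent

III-1 ∈ {ee Vv, ee vv}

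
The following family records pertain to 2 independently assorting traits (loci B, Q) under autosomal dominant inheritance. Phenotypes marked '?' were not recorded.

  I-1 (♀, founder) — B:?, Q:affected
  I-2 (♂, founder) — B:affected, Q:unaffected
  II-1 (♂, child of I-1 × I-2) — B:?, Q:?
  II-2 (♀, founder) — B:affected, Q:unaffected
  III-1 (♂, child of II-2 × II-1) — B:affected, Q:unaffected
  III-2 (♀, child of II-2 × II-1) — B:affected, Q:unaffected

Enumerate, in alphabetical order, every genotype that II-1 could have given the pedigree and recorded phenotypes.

B/I-1 ? ·: bb|Bb|BB
B/I-2 aff ·: Bb|BB
B/II-1 ? I-1×I-2: bb|Bb|BB
B/II-2 aff ·: Bb|BB
B/III-1 aff II-2×II-1: Bb|BB
B/III-2 aff II-2×II-1: Bb|BB
⇒ B over [I-1,I-2,II-1,II-2,III-1,III-2]: 64 consistent
Q/I-1 aff ·: Qq|QQ
Q/I-2 un ·: qq
Q/II-1 ? I-1×I-2: qq|Qq
Q/II-2 un ·: qq
Q/III-1 un II-2×II-1: qq
Q/III-2 un II-2×II-1: qq
⇒ Q over [I-1,I-2,II-1,II-2,III-1,III-2]: 3 consistent

II-1 ∈ {BB Qq, BB qq, Bb Qq, Bb qq, bb Qq, bb qq}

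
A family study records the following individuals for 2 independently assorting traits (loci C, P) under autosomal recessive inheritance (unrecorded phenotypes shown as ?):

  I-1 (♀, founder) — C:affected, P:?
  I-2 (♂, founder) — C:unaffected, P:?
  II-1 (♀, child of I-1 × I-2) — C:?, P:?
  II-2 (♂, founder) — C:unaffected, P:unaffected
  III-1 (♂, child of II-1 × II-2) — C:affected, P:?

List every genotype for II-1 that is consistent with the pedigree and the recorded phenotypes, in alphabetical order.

C/I-1 aff ·: cc
C/I-2 un ·: CC|Cc
C/II-1 ? I-1×I-2: Cc|cc
C/II-2 un ·: Cc
C/III-1 aff II-1×II-2: cc
⇒ C over [I-1,I-2,II-1,II-2,III-1]: 3 consistent
P/I-1 ? ·: PP|Pp|pp
P/I-2 ? ·: PP|Pp|pp
P/II-1 ? I-1×I-2: PP|Pp|pp
P/II-2 un ·: PP|Pp
P/III-1 ? II-1×II-2: PP|Pp|pp
⇒ P over [I-1,I-2,II-1,II-2,III-1]: 59 consistent

II-1 ∈ {Cc PP, Cc Pp, Cc pp, cc PP, cc Pp, cc pp}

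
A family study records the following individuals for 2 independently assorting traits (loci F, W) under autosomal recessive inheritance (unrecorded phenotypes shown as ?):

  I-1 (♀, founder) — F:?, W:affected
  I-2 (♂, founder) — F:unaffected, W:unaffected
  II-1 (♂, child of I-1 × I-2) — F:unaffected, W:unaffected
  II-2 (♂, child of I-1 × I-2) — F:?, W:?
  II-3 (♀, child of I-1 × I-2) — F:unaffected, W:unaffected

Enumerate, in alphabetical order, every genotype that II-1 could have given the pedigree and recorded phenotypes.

F/I-1 ? ·: FF|Ff|ff
F/I-2 un ·: FF|Ff
F/II-1 un I-1×I-2: FF|Ff
F/II-2 ? I-1×I-2: FF|Ff|ff
F/II-3 un I-1×I-2: FF|Ff
⇒ F over [I-1,I-2,II-1,II-2,II-3]: 32 consistent
W/I-1 aff ·: ww
W/I-2 un ·: WW|Ww
W/II-1 un I-1×I-2: Ww
W/II-2 ? I-1×I-2: Ww|ww
W/II-3 un I-1×I-2: Ww
⇒ W over [I-1,I-2,II-1,II-2,II-3]: 3 consistent

II-1 ∈ {FF Ww, Ff Ww}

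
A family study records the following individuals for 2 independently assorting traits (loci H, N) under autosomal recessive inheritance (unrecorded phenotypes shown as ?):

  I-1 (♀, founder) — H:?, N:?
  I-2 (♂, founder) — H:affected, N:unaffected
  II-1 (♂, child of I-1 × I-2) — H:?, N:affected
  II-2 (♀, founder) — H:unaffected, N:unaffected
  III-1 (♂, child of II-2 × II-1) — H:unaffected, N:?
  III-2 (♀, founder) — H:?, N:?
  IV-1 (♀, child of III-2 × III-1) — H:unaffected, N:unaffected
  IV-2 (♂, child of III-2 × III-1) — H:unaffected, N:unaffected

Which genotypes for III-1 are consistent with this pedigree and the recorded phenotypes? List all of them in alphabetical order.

H/I-1 ? ·: HH|Hh|hh
H/I-2 aff ·: hh
H/II-1 ? I-1×I-2: Hh|hh
H/II-2 un ·: HH|Hh
H/III-1 un II-2×II-1: HH|Hh
H/III-2 ? ·: HH|Hh|hh
H/IV-1 un III-2×III-1: HH|Hh
H/IV-2 un III-2×III-1: HH|Hh
⇒ H over [I-1,I-2,II-1,II-2,III-1,III-2,IV-1,IV-2]: 96 consistent
N/I-1 ? ·: Nn|nn
N/I-2 un ·: Nn
N/II-1 aff I-1×I-2: nn
N/II-2 un ·: NN|Nn
N/III-1 ? II-2×II-1: Nn|nn
N/III-2 ? ·: NN|Nn|nn
N/IV-1 un III-2×III-1: NN|Nn
N/IV-2 un III-2×III-1: NN|Nn
⇒ N over [I-1,I-2,II-1,II-2,III-1,III-2,IV-1,IV-2]: 40 consistent

III-1 ∈ {HH Nn, HH nn, Hh Nn, Hh nn}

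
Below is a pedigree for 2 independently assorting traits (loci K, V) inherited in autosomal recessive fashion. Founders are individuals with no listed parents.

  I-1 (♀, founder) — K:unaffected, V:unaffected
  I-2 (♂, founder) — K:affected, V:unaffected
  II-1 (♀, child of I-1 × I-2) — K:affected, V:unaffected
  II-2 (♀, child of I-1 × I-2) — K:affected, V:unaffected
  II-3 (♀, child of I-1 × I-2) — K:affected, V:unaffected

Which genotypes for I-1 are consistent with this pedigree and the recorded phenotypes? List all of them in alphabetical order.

I-1 ∈ {Kk VV, Kk Vv}

K/I-1 un ·: Kk
K/I-2 aff ·: kk
K/II-1 aff I-1×I-2: kk
K/II-2 aff I-1×I-2: kk
K/II-3 aff I-1×I-2: kk
⇒ K over [I-1,I-2,II-1,II-2,II-3]: 1 consistent
V/I-1 un ·: VV|Vv
V/I-2 un ·: VV|Vv
V/II-1 un I-1×I-2: VV|Vv
V/II-2 un I-1×I-2: VV|Vv
V/II-3 un I-1×I-2: VV|Vv
⇒ V over [I-1,I-2,II-1,II-2,II-3]: 25 consistent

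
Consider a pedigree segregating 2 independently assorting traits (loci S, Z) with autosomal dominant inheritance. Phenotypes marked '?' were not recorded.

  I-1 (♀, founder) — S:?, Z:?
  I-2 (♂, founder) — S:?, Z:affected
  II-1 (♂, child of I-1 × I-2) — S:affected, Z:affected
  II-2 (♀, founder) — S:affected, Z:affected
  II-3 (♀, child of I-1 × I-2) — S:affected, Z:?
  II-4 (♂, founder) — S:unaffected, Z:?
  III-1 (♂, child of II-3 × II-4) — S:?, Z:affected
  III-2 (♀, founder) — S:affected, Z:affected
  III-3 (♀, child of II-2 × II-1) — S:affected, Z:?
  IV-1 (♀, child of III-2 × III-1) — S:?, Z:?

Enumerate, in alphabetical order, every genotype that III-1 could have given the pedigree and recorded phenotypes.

S/I-1 ? ·: ss|Ss|SS
S/I-2 ? ·: ss|Ss|SS
S/II-1 aff I-1×I-2: Ss|SS
S/II-2 aff ·: Ss|SS
S/II-3 aff I-1×I-2: Ss|SS
S/II-4 un ·: ss
S/III-1 ? II-3×II-4: ss|Ss
S/III-2 aff ·: Ss|SS
S/III-3 aff II-2×II-1: Ss|SS
S/IV-1 ? III-2×III-1: ss|Ss|SS
⇒ S over [I-1,I-2,II-1,II-2,II-3,II-4,III-1,III-2,III-3,IV-1]: 416 consistent
Z/I-1 ? ·: zz|Zz|ZZ
Z/I-2 aff ·: Zz|ZZ
Z/II-1 aff I-1×I-2: Zz|ZZ
Z/II-2 aff ·: Zz|ZZ
Z/II-3 ? I-1×I-2: zz|Zz|ZZ
Z/II-4 ? ·: zz|Zz|ZZ
Z/III-1 aff II-3×II-4: Zz|ZZ
Z/III-2 aff ·: Zz|ZZ
Z/III-3 ? II-2×II-1: zz|Zz|ZZ
Z/IV-1 ? III-2×III-1: zz|Zz|ZZ
⇒ Z over [I-1,I-2,II-1,II-2,II-3,II-4,III-1,III-2,III-3,IV-1]: 1276 consistent

III-1 ∈ {Ss ZZ, Ss Zz, ss ZZ, ss Zz}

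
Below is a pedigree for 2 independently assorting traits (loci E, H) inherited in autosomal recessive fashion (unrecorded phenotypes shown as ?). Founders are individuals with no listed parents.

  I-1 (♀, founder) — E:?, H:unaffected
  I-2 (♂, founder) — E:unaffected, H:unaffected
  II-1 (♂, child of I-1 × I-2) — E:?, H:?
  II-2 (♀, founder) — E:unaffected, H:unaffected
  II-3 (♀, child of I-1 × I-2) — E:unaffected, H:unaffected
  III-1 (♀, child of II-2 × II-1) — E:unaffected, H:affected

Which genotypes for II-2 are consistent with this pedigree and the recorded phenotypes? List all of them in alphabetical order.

II-2 ∈ {EE Hh, Ee Hh}

E/I-1 ? ·: EE|Ee|ee
E/I-2 un ·: EE|Ee
E/II-1 ? I-1×I-2: EE|Ee|ee
E/II-2 un ·: EE|Ee
E/II-3 un I-1×I-2: EE|Ee
E/III-1 un II-2×II-1: EE|Ee
⇒ E over [I-1,I-2,II-1,II-2,II-3,III-1]: 59 consistent
H/I-1 un ·: HH|Hh
H/I-2 un ·: HH|Hh
H/II-1 ? I-1×I-2: Hh|hh
H/II-2 un ·: Hh
H/II-3 un I-1×I-2: HH|Hh
H/III-1 aff II-2×II-1: hh
⇒ H over [I-1,I-2,II-1,II-2,II-3,III-1]: 8 consistent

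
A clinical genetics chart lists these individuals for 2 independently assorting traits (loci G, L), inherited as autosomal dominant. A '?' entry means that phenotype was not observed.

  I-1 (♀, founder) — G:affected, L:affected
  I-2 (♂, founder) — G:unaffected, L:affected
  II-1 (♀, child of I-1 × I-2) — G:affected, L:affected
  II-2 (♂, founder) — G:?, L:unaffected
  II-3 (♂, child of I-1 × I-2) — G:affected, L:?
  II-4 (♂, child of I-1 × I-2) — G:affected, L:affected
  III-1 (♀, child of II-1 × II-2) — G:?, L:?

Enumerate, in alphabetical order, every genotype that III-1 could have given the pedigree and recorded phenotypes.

G/I-1 aff ·: Gg|GG
G/I-2 un ·: gg
G/II-1 aff I-1×I-2: Gg
G/II-2 ? ·: gg|Gg|GG
G/II-3 aff I-1×I-2: Gg
G/II-4 aff I-1×I-2: Gg
G/III-1 ? II-1×II-2: gg|Gg|GG
⇒ G over [I-1,I-2,II-1,II-2,II-3,II-4,III-1]: 14 consistent
L/I-1 aff ·: Ll|LL
L/I-2 aff ·: Ll|LL
L/II-1 aff I-1×I-2: Ll|LL
L/II-2 un ·: ll
L/II-3 ? I-1×I-2: ll|Ll|LL
L/II-4 aff I-1×I-2: Ll|LL
L/III-1 ? II-1×II-2: ll|Ll
⇒ L over [I-1,I-2,II-1,II-2,II-3,II-4,III-1]: 43 consistent

III-1 ∈ {GG Ll, GG ll, Gg Ll, Gg ll, gg Ll, gg ll}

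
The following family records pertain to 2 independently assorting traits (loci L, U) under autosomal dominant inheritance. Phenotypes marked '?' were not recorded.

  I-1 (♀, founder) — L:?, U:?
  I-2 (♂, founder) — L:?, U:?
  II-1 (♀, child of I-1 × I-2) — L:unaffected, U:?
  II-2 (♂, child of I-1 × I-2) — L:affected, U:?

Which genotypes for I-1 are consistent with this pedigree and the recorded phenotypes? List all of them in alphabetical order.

L/I-1 ? ·: ll|Ll
L/I-2 ? ·: ll|Ll
L/II-1 un I-1×I-2: ll
L/II-2 aff I-1×I-2: Ll|LL
⇒ L over [I-1,I-2,II-1,II-2]: 4 consistent
U/I-1 ? ·: uu|Uu|UU
U/I-2 ? ·: uu|Uu|UU
U/II-1 ? I-1×I-2: uu|Uu|UU
U/II-2 ? I-1×I-2: uu|Uu|UU
⇒ U over [I-1,I-2,II-1,II-2]: 29 consistent

I-1 ∈ {Ll UU, Ll Uu, Ll uu, ll UU, ll Uu, ll uu}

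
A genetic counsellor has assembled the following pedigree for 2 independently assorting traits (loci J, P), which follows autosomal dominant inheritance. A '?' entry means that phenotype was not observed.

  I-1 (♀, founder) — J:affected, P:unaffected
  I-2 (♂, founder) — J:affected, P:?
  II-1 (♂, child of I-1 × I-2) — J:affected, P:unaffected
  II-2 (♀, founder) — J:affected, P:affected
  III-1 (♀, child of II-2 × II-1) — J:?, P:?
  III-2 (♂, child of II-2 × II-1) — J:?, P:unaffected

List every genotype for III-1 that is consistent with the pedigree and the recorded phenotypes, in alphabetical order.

J/I-1 aff ·: Jj|JJ
J/I-2 aff ·: Jj|JJ
J/II-1 aff I-1×I-2: Jj|JJ
J/II-2 aff ·: Jj|JJ
J/III-1 ? II-2×II-1: jj|Jj|JJ
J/III-2 ? II-2×II-1: jj|Jj|JJ
⇒ J over [I-1,I-2,II-1,II-2,III-1,III-2]: 59 consistent
P/I-1 un ·: pp
P/I-2 ? ·: pp|Pp
P/II-1 un I-1×I-2: pp
P/II-2 aff ·: Pp
P/III-1 ? II-2×II-1: pp|Pp
P/III-2 un II-2×II-1: pp
⇒ P over [I-1,I-2,II-1,II-2,III-1,III-2]: 4 consistent

III-1 ∈ {JJ Pp, JJ pp, Jj Pp, Jj pp, jj Pp, jj pp}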